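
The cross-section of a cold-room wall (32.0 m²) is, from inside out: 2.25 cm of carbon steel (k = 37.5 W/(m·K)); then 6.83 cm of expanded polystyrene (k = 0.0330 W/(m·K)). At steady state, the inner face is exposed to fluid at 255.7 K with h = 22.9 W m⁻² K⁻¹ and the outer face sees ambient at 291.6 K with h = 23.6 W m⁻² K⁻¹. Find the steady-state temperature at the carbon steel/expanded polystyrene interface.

Treat each layer as a resistance in series:
  R_conv,in = 1/(hA) = 1/(22.9·32.0) = 0.001365 K/W
  R_carbon steel = L/(kA) = 0.0225/(37.5·32.0) = 1.875×10^-5 K/W
  R_expanded polystyrene = L/(kA) = 0.0683/(0.0330·32.0) = 0.06468 K/W
  R_conv,out = 1/(hA) = 1/(23.6·32.0) = 0.001324 K/W
ΣR = 0.001365 + 1.875×10^-5 + 0.06468 + 0.001324 = 0.06739 K/W
Q = ΔT/ΣR = (255.7 K − 291.6 K)/0.06739 = -532.7 W
From the inner boundary to the carbon steel/expanded polystyrene interface, ΣR_partial = 0.001384 K/W.
T_interface = T_in − Q·ΣR_partial = 255.7 K − (-532.7)(0.001384) = 256.4 K

T = 256.4 K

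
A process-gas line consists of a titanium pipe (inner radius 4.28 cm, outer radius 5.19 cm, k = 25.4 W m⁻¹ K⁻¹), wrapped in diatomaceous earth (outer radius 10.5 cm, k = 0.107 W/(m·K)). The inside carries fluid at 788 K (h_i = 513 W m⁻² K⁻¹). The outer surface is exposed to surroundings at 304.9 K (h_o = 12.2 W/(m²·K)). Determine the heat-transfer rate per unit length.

Resistance network (inner→outer):
  R'_conv,in = 1/(2πr h) = 1/(2π·0.0428·513) = 0.007249 m·K/W
  R'_titanium = ln(0.0519/0.0428)/(2πk) = 0.1928/(2π·25.4) = 0.001208 m·K/W
  R'_diatomaceous earth = ln(0.105/0.0519)/(2πk) = 0.7046/(2π·0.107) = 1.048 m·K/W
  R'_conv,out = 1/(2πr h) = 1/(2π·0.105·12.2) = 0.1242 m·K/W
ΣR = 0.007249 + 0.001208 + 1.048 + 0.1242 = 1.181 m·K/W
Q' = ΔT/ΣR = (788 K − 304.9 K)/1.181 = 409 W/m

Q' = 409 W/m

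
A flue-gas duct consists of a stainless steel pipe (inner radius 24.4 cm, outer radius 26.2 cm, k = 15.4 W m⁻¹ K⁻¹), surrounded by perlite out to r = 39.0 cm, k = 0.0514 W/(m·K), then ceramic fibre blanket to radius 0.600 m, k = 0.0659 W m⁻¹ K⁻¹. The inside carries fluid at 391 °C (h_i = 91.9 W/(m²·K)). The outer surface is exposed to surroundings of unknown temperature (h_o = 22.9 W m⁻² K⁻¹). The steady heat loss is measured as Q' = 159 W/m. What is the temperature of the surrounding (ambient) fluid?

Series resistances:
  R'_conv,in = 1/(2πr h) = 1/(2π·0.244·91.9) = 0.007098 m·K/W
  R'_stainless steel = ln(0.262/0.244)/(2πk) = 0.07118/(2π·15.4) = 7.356×10^-4 m·K/W
  R'_perlite = ln(0.390/0.262)/(2πk) = 0.3978/(2π·0.0514) = 1.232 m·K/W
  R'_ceramic fibre blanket = ln(0.600/0.390)/(2πk) = 0.4308/(2π·0.0659) = 1.040 m·K/W
  R'_conv,out = 1/(2πr h) = 1/(2π·0.600·22.9) = 0.01158 m·K/W
ΣR = 2.292 m·K/W
ΔT = Q'·ΣR = 159 × 2.292 = 364.4 K
Heat flows outward, so T_out = T_in − ΔT = 391 − 364.4 = 26.6 °C

T_out = 26.6 °C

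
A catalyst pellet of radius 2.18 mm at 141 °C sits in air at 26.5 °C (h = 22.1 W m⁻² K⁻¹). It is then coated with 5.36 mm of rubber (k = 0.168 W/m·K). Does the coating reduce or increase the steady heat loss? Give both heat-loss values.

increases: 0.151 → 0.526 W

Critical radius for a sphere: r_cr = 2k/h = 0.0152 m = 1.52 cm.
Outer radius after coating: r₂ = 0.00218 + 0.00536 = 0.00754 m.
Since r₁ < r_cr and r₂ ≤ r_cr, the coating moves toward the maximum at r_cr — heat loss rises.
Bare: R = 1/(4πr₁²h) = 757.7 K/W; Q = 114.5/757.7 = 0.151 W.
Coated: R = R_cond + R_conv = 217.8 K/W; Q = 114.5/217.8 = 0.526 W.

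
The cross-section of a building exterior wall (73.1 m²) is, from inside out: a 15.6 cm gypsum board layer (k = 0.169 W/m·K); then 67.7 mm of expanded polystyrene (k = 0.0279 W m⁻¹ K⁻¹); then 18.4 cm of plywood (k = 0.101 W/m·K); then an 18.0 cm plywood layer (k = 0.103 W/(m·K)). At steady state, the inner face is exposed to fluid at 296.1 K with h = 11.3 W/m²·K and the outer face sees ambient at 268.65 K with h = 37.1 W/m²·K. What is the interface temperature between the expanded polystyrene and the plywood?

T = 282.68 K

Resistance network (inner→outer):
  R_conv,in = 1/(hA) = 1/(11.3·73.1) = 0.001211 K/W
  R_gypsum board = L/(kA) = 0.156/(0.169·73.1) = 0.01263 K/W
  R_expanded polystyrene = L/(kA) = 0.0677/(0.0279·73.1) = 0.03319 K/W
  R_plywood = L/(kA) = 0.184/(0.101·73.1) = 0.02492 K/W
  R_plywood = L/(kA) = 0.180/(0.103·73.1) = 0.02391 K/W
  R_conv,out = 1/(hA) = 1/(37.1·73.1) = 3.687×10^-4 K/W
ΣR = 0.001211 + 0.01263 + 0.03319 + 0.02492 + 0.02391 + 3.687×10^-4 = 0.09623 K/W
Q = ΔT/ΣR = (296.1 K − 268.65 K)/0.09623 = 285.3 W
From the inner boundary to the expanded polystyrene/plywood interface, ΣR_partial = 0.04703 K/W.
T_interface = T_in − Q·ΣR_partial = 296.1 K − (285.3)(0.04703) = 282.68 K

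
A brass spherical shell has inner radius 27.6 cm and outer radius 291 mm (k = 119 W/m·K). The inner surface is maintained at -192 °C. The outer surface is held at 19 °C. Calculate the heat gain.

Q = 1690 kW

Q = 4πk·ΔT/(1/r₁ − 1/r₂) = 4π × 119 × 211 / (1/0.276 − 1/0.291) = 1.69×10^6 W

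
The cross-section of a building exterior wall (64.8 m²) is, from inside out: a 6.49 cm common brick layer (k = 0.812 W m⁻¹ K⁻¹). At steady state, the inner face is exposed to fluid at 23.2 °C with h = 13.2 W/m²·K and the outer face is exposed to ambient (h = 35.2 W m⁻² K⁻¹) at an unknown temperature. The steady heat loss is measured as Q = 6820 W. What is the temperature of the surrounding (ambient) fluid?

T_out = 3.82 °C

Sum the resistances:
  R_conv,in = 1/(hA) = 1/(13.2·64.8) = 0.001169 K/W
  R_common brick = L/(kA) = 0.0649/(0.812·64.8) = 0.001233 K/W
  R_conv,out = 1/(hA) = 1/(35.2·64.8) = 4.384×10^-4 K/W
ΣR = 0.002841 K/W
ΔT = Q·ΣR = 6820 × 0.002841 = 19.38 K
Heat flows outward, so T_out = T_in − ΔT = 23.2 − 19.38 = 3.82 °C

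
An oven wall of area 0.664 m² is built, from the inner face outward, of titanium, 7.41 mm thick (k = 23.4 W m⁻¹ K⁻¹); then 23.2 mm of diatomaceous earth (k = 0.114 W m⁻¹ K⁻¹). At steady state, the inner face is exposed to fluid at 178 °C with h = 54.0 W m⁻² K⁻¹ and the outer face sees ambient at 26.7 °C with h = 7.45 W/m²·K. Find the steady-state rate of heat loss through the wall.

Q = 282 W

Treat each layer as a resistance in series:
  R_conv,in = 1/(hA) = 1/(54.0·0.664) = 0.02789 K/W
  R_titanium = L/(kA) = 0.00741/(23.4·0.664) = 4.769×10^-4 K/W
  R_diatomaceous earth = L/(kA) = 0.0232/(0.114·0.664) = 0.3065 K/W
  R_conv,out = 1/(hA) = 1/(7.45·0.664) = 0.2022 K/W
ΣR = 0.02789 + 4.769×10^-4 + 0.3065 + 0.2022 = 0.5371 K/W
Q = ΔT/ΣR = (178 °C − 26.7 °C)/0.5371 = 282 W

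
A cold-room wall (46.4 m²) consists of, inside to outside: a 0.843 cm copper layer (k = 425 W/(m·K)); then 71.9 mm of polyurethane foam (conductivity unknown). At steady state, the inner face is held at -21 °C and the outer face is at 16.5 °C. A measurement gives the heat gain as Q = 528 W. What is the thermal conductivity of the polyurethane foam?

ΣR = ΔT/Q = |-21 − 16.5|/528 = 0.07102 K/W
Known resistances:
  R_copper = L/(kA) = 0.00843/(425·46.4) = 4.275×10^-7 K/W
R_polyurethane foam = ΣR − ΣR_known = 0.07102 − 4.275×10^-7 = 0.07102 K/W
L/(kA) = 0.07102 ⇒ k = 0.0719/(0.07102·46.4) = 0.0218 W/m·K

k = 0.0218 W/m·K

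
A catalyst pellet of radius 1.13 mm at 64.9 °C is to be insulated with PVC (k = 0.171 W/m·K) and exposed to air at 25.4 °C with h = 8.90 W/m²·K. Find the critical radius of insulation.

For a sphere, r_cr = 2k_ins/h = 2·0.171/8.90 = 0.0384 m = 3.84 cm

r_cr = 3.84 cm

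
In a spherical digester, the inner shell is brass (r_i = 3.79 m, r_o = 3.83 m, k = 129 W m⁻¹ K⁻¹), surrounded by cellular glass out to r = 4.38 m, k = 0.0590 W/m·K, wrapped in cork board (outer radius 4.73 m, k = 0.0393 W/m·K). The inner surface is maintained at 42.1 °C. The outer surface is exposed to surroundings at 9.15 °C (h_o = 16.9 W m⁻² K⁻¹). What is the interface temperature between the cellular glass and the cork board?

T = 23.6 °C

Series thermal resistances, inner to outer:
  R_brass = (1/3.79 − 1/3.83)/(4πk) = 0.002756/(4π·129) = 1.700×10^-6 K/W
  R_cellular glass = (1/3.83 − 1/4.38)/(4πk) = 0.03279/(4π·0.0590) = 0.04422 K/W
  R_cork board = (1/4.38 − 1/4.73)/(4πk) = 0.01689/(4π·0.0393) = 0.03421 K/W
  R_conv,out = 1/(4πr²h) = 1/(4π·4.73²·16.9) = 2.105×10^-4 K/W
ΣR = 1.700×10^-6 + 0.04422 + 0.03421 + 2.105×10^-4 = 0.07864 K/W
Q = ΔT/ΣR = (42.1 °C − 9.15 °C)/0.07864 = 419.0 W
From the inner boundary to the cellular glass/cork board interface, ΣR_partial = 0.04422 K/W.
T_interface = T_in − Q·ΣR_partial = 42.1 °C − (419.0)(0.04422) = 23.6 °C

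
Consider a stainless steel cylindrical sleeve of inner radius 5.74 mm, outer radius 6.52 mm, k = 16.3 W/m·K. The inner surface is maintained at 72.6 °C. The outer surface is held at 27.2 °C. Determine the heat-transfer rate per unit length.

Q' = 36500 W/m

Q' = 2πk·ΔT/ln(r₂/r₁) = 2π × 16.3 × 45.4 / ln(0.00652/0.00574) = 36500 W/m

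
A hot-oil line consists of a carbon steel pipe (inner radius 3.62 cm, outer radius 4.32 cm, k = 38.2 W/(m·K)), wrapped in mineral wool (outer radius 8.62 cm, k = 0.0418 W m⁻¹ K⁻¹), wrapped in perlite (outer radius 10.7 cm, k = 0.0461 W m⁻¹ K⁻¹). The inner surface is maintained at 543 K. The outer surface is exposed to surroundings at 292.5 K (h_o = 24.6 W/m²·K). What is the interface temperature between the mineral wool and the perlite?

Series thermal resistances, inner to outer:
  R'_carbon steel = ln(0.0432/0.0362)/(2πk) = 0.1768/(2π·38.2) = 7.365×10^-4 m·K/W
  R'_mineral wool = ln(0.0862/0.0432)/(2πk) = 0.6908/(2π·0.0418) = 2.630 m·K/W
  R'_perlite = ln(0.107/0.0862)/(2πk) = 0.2162/(2π·0.0461) = 0.7463 m·K/W
  R'_conv,out = 1/(2πr h) = 1/(2π·0.107·24.6) = 0.06046 m·K/W
ΣR = 7.365×10^-4 + 2.630 + 0.7463 + 0.06046 = 3.437 m·K/W
Q' = ΔT/ΣR = (543 K − 292.5 K)/3.437 = 72.88 W/m
From the inner boundary to the mineral wool/perlite interface, ΣR_partial = 2.631 m·K/W.
T_interface = T_in − Q'·ΣR_partial = 543 K − (72.88)(2.631) = 351.3 K

T = 351.3 K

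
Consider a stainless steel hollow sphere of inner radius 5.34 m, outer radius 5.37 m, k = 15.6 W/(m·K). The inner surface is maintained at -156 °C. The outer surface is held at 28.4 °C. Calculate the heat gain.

Q = 4πk·ΔT/(1/r₁ − 1/r₂) = 4π × 15.6 × 184.4 / (1/5.34 − 1/5.37) = 3.46×10^7 W

Q = 34600 kW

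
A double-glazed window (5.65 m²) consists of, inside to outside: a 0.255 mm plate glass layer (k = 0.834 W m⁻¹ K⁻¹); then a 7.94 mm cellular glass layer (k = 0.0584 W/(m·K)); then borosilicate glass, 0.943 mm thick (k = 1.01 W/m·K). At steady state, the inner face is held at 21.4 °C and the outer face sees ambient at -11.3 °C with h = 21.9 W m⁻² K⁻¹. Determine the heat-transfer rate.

Resistance network (inner→outer):
  R_plate glass = L/(kA) = 2.55×10^-4/(0.834·5.65) = 5.412×10^-5 K/W
  R_cellular glass = L/(kA) = 0.00794/(0.0584·5.65) = 0.02406 K/W
  R_borosilicate glass = L/(kA) = 9.43×10^-4/(1.01·5.65) = 1.653×10^-4 K/W
  R_conv,out = 1/(hA) = 1/(21.9·5.65) = 0.008082 K/W
ΣR = 5.412×10^-5 + 0.02406 + 1.653×10^-4 + 0.008082 = 0.03236 K/W
Q = ΔT/ΣR = (21.4 °C − -11.3 °C)/0.03236 = 1010 W

Q = 1010 W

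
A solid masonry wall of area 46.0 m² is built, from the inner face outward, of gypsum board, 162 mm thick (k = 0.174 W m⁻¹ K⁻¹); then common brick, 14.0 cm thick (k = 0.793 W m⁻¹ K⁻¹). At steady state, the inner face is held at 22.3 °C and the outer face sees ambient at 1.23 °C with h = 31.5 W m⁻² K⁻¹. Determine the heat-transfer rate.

Q = 851 W

Resistance network (inner→outer):
  R_gypsum board = L/(kA) = 0.162/(0.174·46.0) = 0.02024 K/W
  R_common brick = L/(kA) = 0.140/(0.793·46.0) = 0.003838 K/W
  R_conv,out = 1/(hA) = 1/(31.5·46.0) = 6.901×10^-4 K/W
ΣR = 0.02024 + 0.003838 + 6.901×10^-4 = 0.02477 K/W
Q = ΔT/ΣR = (22.3 °C − 1.23 °C)/0.02477 = 851 W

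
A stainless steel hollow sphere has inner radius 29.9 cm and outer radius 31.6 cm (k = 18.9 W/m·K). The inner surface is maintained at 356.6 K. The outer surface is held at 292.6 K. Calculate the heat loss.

Q = 84500 W

Q = 4πk·ΔT/(1/r₁ − 1/r₂) = 4π × 18.9 × 64 / (1/0.299 − 1/0.316) = 84500 W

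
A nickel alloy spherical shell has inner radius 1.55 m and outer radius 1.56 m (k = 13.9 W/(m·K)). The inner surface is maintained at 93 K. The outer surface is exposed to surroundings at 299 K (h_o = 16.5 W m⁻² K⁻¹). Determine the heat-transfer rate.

Resistance network (inner→outer):
  R_nickel alloy = (1/1.55 − 1/1.56)/(4πk) = 0.004136/(4π·13.9) = 2.368×10^-5 K/W
  R_conv,out = 1/(4πr²h) = 1/(4π·1.56²·16.5) = 0.001982 K/W
ΣR = 2.368×10^-5 + 0.001982 = 0.002006 K/W
Q = ΔT/ΣR = (93 K − 299 K)/0.002006 = -1.03×10^5 W
(Negative Q ⇒ heat flows inward; heat gain = 1.03×10^5 W.)

Q = 1.03×10^5 W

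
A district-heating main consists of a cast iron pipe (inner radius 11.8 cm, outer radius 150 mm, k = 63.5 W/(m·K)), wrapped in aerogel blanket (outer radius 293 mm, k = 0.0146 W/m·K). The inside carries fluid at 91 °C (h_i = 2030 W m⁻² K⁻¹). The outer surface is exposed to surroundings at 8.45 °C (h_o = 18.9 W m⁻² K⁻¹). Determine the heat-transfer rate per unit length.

Q' = 11.3 W/m

Treat each layer as a resistance in series:
  R'_conv,in = 1/(2πr h) = 1/(2π·0.118·2030) = 6.644×10^-4 m·K/W
  R'_cast iron = ln(0.150/0.118)/(2πk) = 0.2400/(2π·63.5) = 6.014×10^-4 m·K/W
  R'_aerogel blanket = ln(0.293/0.150)/(2πk) = 0.6695/(2π·0.0146) = 7.299 m·K/W
  R'_conv,out = 1/(2πr h) = 1/(2π·0.293·18.9) = 0.02874 m·K/W
ΣR = 6.644×10^-4 + 6.014×10^-4 + 7.299 + 0.02874 = 7.329 m·K/W
Q' = ΔT/ΣR = (91 °C − 8.45 °C)/7.329 = 11.3 W/m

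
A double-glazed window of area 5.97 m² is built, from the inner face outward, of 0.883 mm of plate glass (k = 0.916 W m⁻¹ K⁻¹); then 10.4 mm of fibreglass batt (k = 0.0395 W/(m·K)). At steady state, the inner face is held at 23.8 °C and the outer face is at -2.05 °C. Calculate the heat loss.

Treat each layer as a resistance in series:
  R_plate glass = L/(kA) = 8.83×10^-4/(0.916·5.97) = 1.615×10^-4 K/W
  R_fibreglass batt = L/(kA) = 0.0104/(0.0395·5.97) = 0.04410 K/W
ΣR = 1.615×10^-4 + 0.04410 = 0.04426 K/W
Q = ΔT/ΣR = (23.8 °C − -2.05 °C)/0.04426 = 584 W

Q = 584 W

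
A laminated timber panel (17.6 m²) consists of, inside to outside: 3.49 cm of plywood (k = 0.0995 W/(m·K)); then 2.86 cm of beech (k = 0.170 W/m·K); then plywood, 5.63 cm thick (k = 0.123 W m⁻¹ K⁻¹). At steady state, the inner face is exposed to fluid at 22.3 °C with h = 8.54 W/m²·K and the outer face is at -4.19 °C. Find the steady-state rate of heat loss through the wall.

Resistance network (inner→outer):
  R_conv,in = 1/(hA) = 1/(8.54·17.6) = 0.006653 K/W
  R_plywood = L/(kA) = 0.0349/(0.0995·17.6) = 0.01993 K/W
  R_beech = L/(kA) = 0.0286/(0.170·17.6) = 0.009559 K/W
  R_plywood = L/(kA) = 0.0563/(0.123·17.6) = 0.02601 K/W
ΣR = 0.006653 + 0.01993 + 0.009559 + 0.02601 = 0.06215 K/W
Q = ΔT/ΣR = (22.3 °C − -4.19 °C)/0.06215 = 426 W

Q = 426 W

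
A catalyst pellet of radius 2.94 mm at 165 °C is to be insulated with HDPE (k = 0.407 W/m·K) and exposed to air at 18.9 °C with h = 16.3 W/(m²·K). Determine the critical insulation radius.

r_cr = 4.99 cm

For a sphere, r_cr = 2k_ins/h = 2·0.407/16.3 = 0.0499 m = 4.99 cm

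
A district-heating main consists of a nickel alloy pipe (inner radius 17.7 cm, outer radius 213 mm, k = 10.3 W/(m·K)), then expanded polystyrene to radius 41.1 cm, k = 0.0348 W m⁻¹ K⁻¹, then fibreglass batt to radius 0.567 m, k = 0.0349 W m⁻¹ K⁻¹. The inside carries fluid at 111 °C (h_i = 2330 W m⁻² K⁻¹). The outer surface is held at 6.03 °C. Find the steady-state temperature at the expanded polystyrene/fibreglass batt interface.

T = 40.4 °C

Series thermal resistances, inner to outer:
  R'_conv,in = 1/(2πr h) = 1/(2π·0.177·2330) = 3.859×10^-4 m·K/W
  R'_nickel alloy = ln(0.213/0.177)/(2πk) = 0.1851/(2π·10.3) = 0.002861 m·K/W
  R'_expanded polystyrene = ln(0.411/0.213)/(2πk) = 0.6573/(2π·0.0348) = 3.006 m·K/W
  R'_fibreglass batt = ln(0.567/0.411)/(2πk) = 0.3218/(2π·0.0349) = 1.467 m·K/W
ΣR = 3.859×10^-4 + 0.002861 + 3.006 + 1.467 = 4.476 m·K/W
Q' = ΔT/ΣR = (111 °C − 6.03 °C)/4.476 = 23.45 W/m
From the inner boundary to the expanded polystyrene/fibreglass batt interface, ΣR_partial = 3.009 m·K/W.
T_interface = T_in − Q'·ΣR_partial = 111 °C − (23.45)(3.009) = 40.4 °C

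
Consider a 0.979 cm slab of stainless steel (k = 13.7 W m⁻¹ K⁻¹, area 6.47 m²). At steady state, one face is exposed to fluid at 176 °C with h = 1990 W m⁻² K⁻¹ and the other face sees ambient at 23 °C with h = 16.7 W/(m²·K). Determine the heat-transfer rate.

Q = 16.2 kW

Treat each layer as a resistance in series:
  R_conv,in = 1/(hA) = 1/(1990·6.47) = 7.767×10^-5 K/W
  R_stainless steel = L/(kA) = 0.00979/(13.7·6.47) = 1.104×10^-4 K/W
  R_conv,out = 1/(hA) = 1/(16.7·6.47) = 0.009255 K/W
ΣR = 7.767×10^-5 + 1.104×10^-4 + 0.009255 = 0.009443 K/W
Q = ΔT/ΣR = (176 °C − 23 °C)/0.009443 = 16200 W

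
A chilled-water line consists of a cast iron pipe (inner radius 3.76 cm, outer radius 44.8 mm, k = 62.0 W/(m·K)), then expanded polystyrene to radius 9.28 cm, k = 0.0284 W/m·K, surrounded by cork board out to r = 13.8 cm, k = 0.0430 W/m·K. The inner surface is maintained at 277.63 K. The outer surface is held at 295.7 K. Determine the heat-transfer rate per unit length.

Q' = 3.26 W/m

Resistance network (inner→outer):
  R'_cast iron = ln(0.0448/0.0376)/(2πk) = 0.1752/(2π·62.0) = 4.498×10^-4 m·K/W
  R'_expanded polystyrene = ln(0.0928/0.0448)/(2πk) = 0.7282/(2π·0.0284) = 4.081 m·K/W
  R'_cork board = ln(0.138/0.0928)/(2πk) = 0.3968/(2π·0.0430) = 1.469 m·K/W
ΣR = 4.498×10^-4 + 4.081 + 1.469 = 5.550 m·K/W
Q' = ΔT/ΣR = (277.63 K − 295.7 K)/5.550 = -3.26 W/m
(Negative Q' ⇒ heat flows inward; heat gain = 3.26 W/m.)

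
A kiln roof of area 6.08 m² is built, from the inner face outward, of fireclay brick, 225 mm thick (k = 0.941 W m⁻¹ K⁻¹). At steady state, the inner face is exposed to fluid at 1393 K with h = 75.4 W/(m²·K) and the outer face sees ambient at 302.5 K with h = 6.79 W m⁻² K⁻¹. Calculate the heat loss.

Q = 16600 W

Series thermal resistances, inner to outer:
  R_conv,in = 1/(hA) = 1/(75.4·6.08) = 0.002181 K/W
  R_fireclay brick = L/(kA) = 0.225/(0.941·6.08) = 0.03933 K/W
  R_conv,out = 1/(hA) = 1/(6.79·6.08) = 0.02422 K/W
ΣR = 0.002181 + 0.03933 + 0.02422 = 0.06573 K/W
Q = ΔT/ΣR = (1393 K − 302.5 K)/0.06573 = 16600 W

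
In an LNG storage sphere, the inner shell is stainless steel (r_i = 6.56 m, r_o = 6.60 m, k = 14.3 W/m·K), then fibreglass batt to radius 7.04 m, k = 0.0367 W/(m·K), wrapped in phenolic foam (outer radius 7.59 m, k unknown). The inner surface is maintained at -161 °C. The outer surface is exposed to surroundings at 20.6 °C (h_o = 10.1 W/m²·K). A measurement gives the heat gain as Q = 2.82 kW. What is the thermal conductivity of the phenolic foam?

ΣR = ΔT/Q = |-161 − 20.6|/2820 = 0.06440 K/W
Known resistances:
  R_stainless steel = (1/6.56 − 1/6.60)/(4πk) = 9.239×10^-4/(4π·14.3) = 5.141×10^-6 K/W
  R_fibreglass batt = (1/6.60 − 1/7.04)/(4πk) = 0.009470/(4π·0.0367) = 0.02053 K/W
  R_conv,out = 1/(4πr²h) = 1/(4π·7.59²·10.1) = 1.368×10^-4 K/W
R_phenolic foam = ΣR − ΣR_known = 0.06440 − 0.02067 = 0.04373 K/W
(1/r₁−1/r₂)/(4πk) = 0.04373 ⇒ k = 0.01029/(4π·0.04373) = 0.0187 W/m·K

k = 0.0187 W/m·K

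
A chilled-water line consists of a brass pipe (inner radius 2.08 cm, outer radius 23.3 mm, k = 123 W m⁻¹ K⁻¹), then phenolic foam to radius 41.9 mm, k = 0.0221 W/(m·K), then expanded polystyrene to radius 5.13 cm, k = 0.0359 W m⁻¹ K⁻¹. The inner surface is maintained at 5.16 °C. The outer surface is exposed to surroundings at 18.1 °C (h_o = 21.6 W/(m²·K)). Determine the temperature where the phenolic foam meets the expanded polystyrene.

Treat each layer as a resistance in series:
  R'_brass = ln(0.0233/0.0208)/(2πk) = 0.1135/(2π·123) = 1.469×10^-4 m·K/W
  R'_phenolic foam = ln(0.0419/0.0233)/(2πk) = 0.5868/(2π·0.0221) = 4.226 m·K/W
  R'_expanded polystyrene = ln(0.0513/0.0419)/(2πk) = 0.2024/(2π·0.0359) = 0.8973 m·K/W
  R'_conv,out = 1/(2πr h) = 1/(2π·0.0513·21.6) = 0.1436 m·K/W
ΣR = 1.469×10^-4 + 4.226 + 0.8973 + 0.1436 = 5.267 m·K/W
Q' = ΔT/ΣR = (5.16 °C − 18.1 °C)/5.267 = -2.457 W/m
From the inner boundary to the phenolic foam/expanded polystyrene interface, ΣR_partial = 4.226 m·K/W.
T_interface = T_in − Q'·ΣR_partial = 5.16 °C − (-2.457)(4.226) = 15.5 °C

T = 15.5 °C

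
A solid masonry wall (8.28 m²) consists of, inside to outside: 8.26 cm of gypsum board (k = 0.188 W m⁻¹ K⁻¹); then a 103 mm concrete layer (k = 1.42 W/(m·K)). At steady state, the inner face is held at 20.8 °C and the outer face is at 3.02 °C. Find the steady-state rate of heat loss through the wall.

Treat each layer as a resistance in series:
  R_gypsum board = L/(kA) = 0.0826/(0.188·8.28) = 0.05306 K/W
  R_concrete = L/(kA) = 0.103/(1.42·8.28) = 0.008760 K/W
ΣR = 0.05306 + 0.008760 = 0.06182 K/W
Q = ΔT/ΣR = (20.8 °C − 3.02 °C)/0.06182 = 288 W

Q = 288 W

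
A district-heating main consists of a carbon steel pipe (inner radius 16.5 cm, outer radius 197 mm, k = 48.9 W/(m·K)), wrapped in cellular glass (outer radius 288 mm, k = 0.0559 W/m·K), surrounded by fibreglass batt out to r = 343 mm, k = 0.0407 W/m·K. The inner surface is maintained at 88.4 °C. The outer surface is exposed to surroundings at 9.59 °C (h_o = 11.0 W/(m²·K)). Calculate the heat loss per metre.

Treat each layer as a resistance in series:
  R'_carbon steel = ln(0.197/0.165)/(2πk) = 0.1773/(2π·48.9) = 5.769×10^-4 m·K/W
  R'_cellular glass = ln(0.288/0.197)/(2πk) = 0.3798/(2π·0.0559) = 1.081 m·K/W
  R'_fibreglass batt = ln(0.343/0.288)/(2πk) = 0.1748/(2π·0.0407) = 0.6834 m·K/W
  R'_conv,out = 1/(2πr h) = 1/(2π·0.343·11.0) = 0.04218 m·K/W
ΣR = 5.769×10^-4 + 1.081 + 0.6834 + 0.04218 = 1.807 m·K/W
Q' = ΔT/ΣR = (88.4 °C − 9.59 °C)/1.807 = 43.6 W/m

Q' = 43.6 W/m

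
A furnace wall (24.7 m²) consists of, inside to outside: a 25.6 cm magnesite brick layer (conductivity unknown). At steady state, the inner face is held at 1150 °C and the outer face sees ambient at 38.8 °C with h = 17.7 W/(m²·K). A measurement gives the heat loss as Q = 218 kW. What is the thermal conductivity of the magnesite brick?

k = 3.69 W/m·K

ΣR = ΔT/Q = |1150 − 38.8|/2.18×10^5 = 0.005097 K/W
Known resistances:
  R_conv,out = 1/(hA) = 1/(17.7·24.7) = 0.002287 K/W
R_magnesite brick = ΣR − ΣR_known = 0.005097 − 0.002287 = 0.002810 K/W
L/(kA) = 0.002810 ⇒ k = 0.256/(0.002810·24.7) = 3.69 W/m·K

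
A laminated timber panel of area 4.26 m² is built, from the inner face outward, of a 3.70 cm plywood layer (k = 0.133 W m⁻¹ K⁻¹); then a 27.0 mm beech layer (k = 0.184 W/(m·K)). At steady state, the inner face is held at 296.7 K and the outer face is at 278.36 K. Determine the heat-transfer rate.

Series thermal resistances, inner to outer:
  R_plywood = L/(kA) = 0.0370/(0.133·4.26) = 0.06530 K/W
  R_beech = L/(kA) = 0.0270/(0.184·4.26) = 0.03445 K/W
ΣR = 0.06530 + 0.03445 = 0.09975 K/W
Q = ΔT/ΣR = (296.7 K − 278.36 K)/0.09975 = 184 W

Q = 184 W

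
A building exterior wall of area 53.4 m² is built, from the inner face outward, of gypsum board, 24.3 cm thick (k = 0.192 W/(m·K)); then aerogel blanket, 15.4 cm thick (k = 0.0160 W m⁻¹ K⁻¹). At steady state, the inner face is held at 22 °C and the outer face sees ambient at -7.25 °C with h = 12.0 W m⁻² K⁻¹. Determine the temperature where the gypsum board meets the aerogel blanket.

Treat each layer as a resistance in series:
  R_gypsum board = L/(kA) = 0.243/(0.192·53.4) = 0.02370 K/W
  R_aerogel blanket = L/(kA) = 0.154/(0.0160·53.4) = 0.1802 K/W
  R_conv,out = 1/(hA) = 1/(12.0·53.4) = 0.001561 K/W
ΣR = 0.02370 + 0.1802 + 0.001561 = 0.2055 K/W
Q = ΔT/ΣR = (22 °C − -7.25 °C)/0.2055 = 142.3 W
From the inner boundary to the gypsum board/aerogel blanket interface, ΣR_partial = 0.02370 K/W.
T_interface = T_in − Q·ΣR_partial = 22 °C − (142.3)(0.02370) = 18.6 °C

T = 18.6 °C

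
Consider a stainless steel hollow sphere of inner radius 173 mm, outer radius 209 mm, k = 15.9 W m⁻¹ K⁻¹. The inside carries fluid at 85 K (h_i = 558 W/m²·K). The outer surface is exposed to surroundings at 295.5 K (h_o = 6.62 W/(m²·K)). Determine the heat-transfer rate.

Q = 739 W

Series thermal resistances, inner to outer:
  R_conv,in = 1/(4πr²h) = 1/(4π·0.173²·558) = 0.004765 K/W
  R_stainless steel = (1/0.173 − 1/0.209)/(4πk) = 0.9957/(4π·15.9) = 0.004983 K/W
  R_conv,out = 1/(4πr²h) = 1/(4π·0.209²·6.62) = 0.2752 K/W
ΣR = 0.004765 + 0.004983 + 0.2752 = 0.2849 K/W
Q = ΔT/ΣR = (85 K − 295.5 K)/0.2849 = -739 W
(Negative Q ⇒ heat flows inward; heat gain = 739 W.)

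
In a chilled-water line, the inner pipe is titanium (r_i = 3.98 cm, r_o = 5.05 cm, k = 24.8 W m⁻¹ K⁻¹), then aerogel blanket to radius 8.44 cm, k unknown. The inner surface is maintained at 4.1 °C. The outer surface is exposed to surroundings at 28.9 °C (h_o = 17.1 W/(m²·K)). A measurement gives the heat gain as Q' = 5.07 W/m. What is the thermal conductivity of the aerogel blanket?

k = 0.0171 W/m·K

ΣR = ΔT/Q' = |4.1 − 28.9|/5.07 = 4.892 m·K/W
Known resistances:
  R'_titanium = ln(0.0505/0.0398)/(2πk) = 0.2381/(2π·24.8) = 0.001528 m·K/W
  R'_conv,out = 1/(2πr h) = 1/(2π·0.0844·17.1) = 0.1103 m·K/W
R_aerogel blanket = ΣR − ΣR_known = 4.892 − 0.1118 = 4.780 m·K/W
ln(r₂/r₁)/(2πk) = 4.780 ⇒ k = 0.5136/(2π·4.780) = 0.0171 W/m·K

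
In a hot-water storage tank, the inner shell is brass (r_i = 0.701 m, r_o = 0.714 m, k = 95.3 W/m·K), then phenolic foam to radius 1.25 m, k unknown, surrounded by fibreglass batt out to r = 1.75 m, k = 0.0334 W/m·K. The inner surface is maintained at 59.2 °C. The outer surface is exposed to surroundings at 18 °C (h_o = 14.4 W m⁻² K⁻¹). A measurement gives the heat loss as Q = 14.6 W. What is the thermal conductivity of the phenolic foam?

k = 0.0210 W/m·K

ΣR = ΔT/Q = |59.2 − 18|/14.6 = 2.822 K/W
Known resistances:
  R_brass = (1/0.701 − 1/0.714)/(4πk) = 0.02597/(4π·95.3) = 2.169×10^-5 K/W
  R_fibreglass batt = (1/1.25 − 1/1.75)/(4πk) = 0.2286/(4π·0.0334) = 0.5446 K/W
  R_conv,out = 1/(4πr²h) = 1/(4π·1.75²·14.4) = 0.001804 K/W
R_phenolic foam = ΣR − ΣR_known = 2.822 − 0.5464 = 2.276 K/W
(1/r₁−1/r₂)/(4πk) = 2.276 ⇒ k = 0.6006/(4π·2.276) = 0.0210 W/m·K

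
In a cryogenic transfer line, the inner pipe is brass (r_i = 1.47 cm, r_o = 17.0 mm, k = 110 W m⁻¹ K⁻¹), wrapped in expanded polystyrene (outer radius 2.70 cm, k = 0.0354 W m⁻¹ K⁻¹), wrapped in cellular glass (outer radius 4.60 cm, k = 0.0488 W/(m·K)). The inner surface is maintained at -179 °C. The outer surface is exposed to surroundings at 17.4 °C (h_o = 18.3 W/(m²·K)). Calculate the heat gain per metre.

Q' = 49.0 W/m

Resistance network (inner→outer):
  R'_brass = ln(0.0170/0.0147)/(2πk) = 0.1454/(2π·110) = 2.103×10^-4 m·K/W
  R'_expanded polystyrene = ln(0.0270/0.0170)/(2πk) = 0.4626/(2π·0.0354) = 2.080 m·K/W
  R'_cellular glass = ln(0.0460/0.0270)/(2πk) = 0.5328/(2π·0.0488) = 1.738 m·K/W
  R'_conv,out = 1/(2πr h) = 1/(2π·0.0460·18.3) = 0.1891 m·K/W
ΣR = 2.103×10^-4 + 2.080 + 1.738 + 0.1891 = 4.007 m·K/W
Q' = ΔT/ΣR = (-179 °C − 17.4 °C)/4.007 = -49.0 W/m
(Negative Q' ⇒ heat flows inward; heat gain = 49.0 W/m.)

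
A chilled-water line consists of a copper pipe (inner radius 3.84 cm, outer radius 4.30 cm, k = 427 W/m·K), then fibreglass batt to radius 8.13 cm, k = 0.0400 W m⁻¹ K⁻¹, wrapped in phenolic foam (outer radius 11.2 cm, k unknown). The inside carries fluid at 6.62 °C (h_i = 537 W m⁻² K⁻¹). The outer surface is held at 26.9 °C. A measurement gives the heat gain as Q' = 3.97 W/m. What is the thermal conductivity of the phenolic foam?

k = 0.0199 W/m·K

ΣR = ΔT/Q' = |6.62 − 26.9|/3.97 = 5.108 m·K/W
Known resistances:
  R'_conv,in = 1/(2πr h) = 1/(2π·0.0384·537) = 0.007718 m·K/W
  R'_copper = ln(0.0430/0.0384)/(2πk) = 0.1131/(2π·427) = 4.217×10^-5 m·K/W
  R'_fibreglass batt = ln(0.0813/0.0430)/(2πk) = 0.6369/(2π·0.0400) = 2.534 m·K/W
R_phenolic foam = ΣR − ΣR_known = 5.108 − 2.542 = 2.566 m·K/W
ln(r₂/r₁)/(2πk) = 2.566 ⇒ k = 0.3204/(2π·2.566) = 0.0199 W/m·K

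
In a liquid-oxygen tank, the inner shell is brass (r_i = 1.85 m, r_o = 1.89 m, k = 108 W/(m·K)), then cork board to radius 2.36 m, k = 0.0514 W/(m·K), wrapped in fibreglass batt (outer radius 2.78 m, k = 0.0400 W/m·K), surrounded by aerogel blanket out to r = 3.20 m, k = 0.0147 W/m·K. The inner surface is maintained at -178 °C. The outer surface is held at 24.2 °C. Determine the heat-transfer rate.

Q = 370 W

Resistance network (inner→outer):
  R_brass = (1/1.85 − 1/1.89)/(4πk) = 0.01144/(4π·108) = 8.429×10^-6 K/W
  R_cork board = (1/1.89 − 1/2.36)/(4πk) = 0.1054/(4π·0.0514) = 0.1631 K/W
  R_fibreglass batt = (1/2.36 − 1/2.78)/(4πk) = 0.06402/(4π·0.0400) = 0.1274 K/W
  R_aerogel blanket = (1/2.78 − 1/3.20)/(4πk) = 0.04721/(4π·0.0147) = 0.2556 K/W
ΣR = 8.429×10^-6 + 0.1631 + 0.1274 + 0.2556 = 0.5461 K/W
Q = ΔT/ΣR = (-178 °C − 24.2 °C)/0.5461 = -370 W
(Negative Q ⇒ heat flows inward; heat gain = 370 W.)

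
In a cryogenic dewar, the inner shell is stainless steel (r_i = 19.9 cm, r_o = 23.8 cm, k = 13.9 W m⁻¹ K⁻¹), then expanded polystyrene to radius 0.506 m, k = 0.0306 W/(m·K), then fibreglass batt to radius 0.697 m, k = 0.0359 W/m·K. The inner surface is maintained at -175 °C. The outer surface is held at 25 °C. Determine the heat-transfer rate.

Q = 28.6 W

Series thermal resistances, inner to outer:
  R_stainless steel = (1/0.199 − 1/0.238)/(4πk) = 0.8234/(4π·13.9) = 0.004714 K/W
  R_expanded polystyrene = (1/0.238 − 1/0.506)/(4πk) = 2.225/(4π·0.0306) = 5.787 K/W
  R_fibreglass batt = (1/0.506 − 1/0.697)/(4πk) = 0.5416/(4π·0.0359) = 1.200 K/W
ΣR = 0.004714 + 5.787 + 1.200 = 6.992 K/W
Q = ΔT/ΣR = (-175 °C − 25 °C)/6.992 = -28.6 W
(Negative Q ⇒ heat flows inward; heat gain = 28.6 W.)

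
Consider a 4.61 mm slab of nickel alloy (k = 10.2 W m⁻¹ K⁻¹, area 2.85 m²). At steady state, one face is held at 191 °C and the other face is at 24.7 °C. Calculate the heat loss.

Q = 1050 kW

Q = kA·ΔT/L = 10.2 × 2.85 × |191 °C − 24.7 °C| / 0.00461 = 1.05×10^6 W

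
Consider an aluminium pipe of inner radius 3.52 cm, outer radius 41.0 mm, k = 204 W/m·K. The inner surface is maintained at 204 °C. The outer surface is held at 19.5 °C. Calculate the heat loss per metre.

Q' = 1.55×10^6 W/m

Q' = 2πk·ΔT/ln(r₂/r₁) = 2π × 204 × 184.5 / ln(0.0410/0.0352) = 1.55×10^6 W/m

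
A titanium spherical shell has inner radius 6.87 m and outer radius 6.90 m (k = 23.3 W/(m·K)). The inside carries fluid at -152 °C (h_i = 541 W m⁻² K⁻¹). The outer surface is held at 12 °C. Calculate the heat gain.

Q = 31100 kW

Series thermal resistances, inner to outer:
  R_conv,in = 1/(4πr²h) = 1/(4π·6.87²·541) = 3.117×10^-6 K/W
  R_titanium = (1/6.87 − 1/6.90)/(4πk) = 6.329×10^-4/(4π·23.3) = 2.161×10^-6 K/W
ΣR = 3.117×10^-6 + 2.161×10^-6 = 5.278×10^-6 K/W
Q = ΔT/ΣR = (-152 °C − 12 °C)/5.278×10^-6 = -3.11×10^7 W
(Negative Q ⇒ heat flows inward; heat gain = 3.11×10^7 W.)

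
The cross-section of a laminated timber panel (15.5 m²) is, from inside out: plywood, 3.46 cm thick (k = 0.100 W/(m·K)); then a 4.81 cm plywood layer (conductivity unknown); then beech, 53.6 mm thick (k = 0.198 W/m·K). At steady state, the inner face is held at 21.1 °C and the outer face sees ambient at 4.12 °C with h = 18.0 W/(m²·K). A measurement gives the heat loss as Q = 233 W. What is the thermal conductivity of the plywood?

k = 0.105 W/m·K

ΣR = ΔT/Q = |21.1 − 4.12|/233 = 0.07288 K/W
Known resistances:
  R_plywood = L/(kA) = 0.0346/(0.100·15.5) = 0.02232 K/W
  R_beech = L/(kA) = 0.0536/(0.198·15.5) = 0.01746 K/W
  R_conv,out = 1/(hA) = 1/(18.0·15.5) = 0.003584 K/W
R_plywood = ΣR − ΣR_known = 0.07288 − 0.04336 = 0.02952 K/W
L/(kA) = 0.02952 ⇒ k = 0.0481/(0.02952·15.5) = 0.105 W/m·K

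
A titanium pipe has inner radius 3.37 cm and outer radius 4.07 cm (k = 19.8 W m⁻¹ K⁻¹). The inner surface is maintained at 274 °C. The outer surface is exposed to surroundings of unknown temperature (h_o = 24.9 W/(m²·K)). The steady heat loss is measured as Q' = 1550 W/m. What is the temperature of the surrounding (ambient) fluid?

Sum the resistances:
  R'_titanium = ln(0.0407/0.0337)/(2πk) = 0.1887/(2π·19.8) = 0.001517 m·K/W
  R'_conv,out = 1/(2πr h) = 1/(2π·0.0407·24.9) = 0.1570 m·K/W
ΣR = 0.1586 m·K/W
ΔT = Q'·ΣR = 1550 × 0.1586 = 245.8 K
Heat flows outward, so T_out = T_in − ΔT = 274 − 245.8 = 28.2 °C

T_out = 28.2 °C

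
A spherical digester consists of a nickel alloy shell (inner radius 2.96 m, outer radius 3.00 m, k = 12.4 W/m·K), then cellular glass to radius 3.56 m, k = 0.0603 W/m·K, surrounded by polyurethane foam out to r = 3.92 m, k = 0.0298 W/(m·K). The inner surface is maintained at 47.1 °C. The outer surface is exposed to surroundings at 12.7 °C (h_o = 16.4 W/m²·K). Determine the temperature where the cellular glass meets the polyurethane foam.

Resistance network (inner→outer):
  R_nickel alloy = (1/2.96 − 1/3.00)/(4πk) = 0.004505/(4π·12.4) = 2.891×10^-5 K/W
  R_cellular glass = (1/3.00 − 1/3.56)/(4πk) = 0.05243/(4π·0.0603) = 0.06920 K/W
  R_polyurethane foam = (1/3.56 − 1/3.92)/(4πk) = 0.02580/(4π·0.0298) = 0.06889 K/W
  R_conv,out = 1/(4πr²h) = 1/(4π·3.92²·16.4) = 3.158×10^-4 K/W
ΣR = 2.891×10^-5 + 0.06920 + 0.06889 + 3.158×10^-4 = 0.1384 K/W
Q = ΔT/ΣR = (47.1 °C − 12.7 °C)/0.1384 = 248.6 W
From the inner boundary to the cellular glass/polyurethane foam interface, ΣR_partial = 0.06923 K/W.
T_interface = T_in − Q·ΣR_partial = 47.1 °C − (248.6)(0.06923) = 29.9 °C

T = 29.9 °C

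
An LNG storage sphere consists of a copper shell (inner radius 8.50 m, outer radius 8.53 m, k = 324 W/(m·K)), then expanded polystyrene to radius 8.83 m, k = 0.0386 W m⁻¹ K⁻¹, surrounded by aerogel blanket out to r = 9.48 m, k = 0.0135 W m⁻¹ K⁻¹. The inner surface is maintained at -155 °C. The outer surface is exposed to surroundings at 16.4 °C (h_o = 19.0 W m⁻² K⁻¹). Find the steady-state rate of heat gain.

Series thermal resistances, inner to outer:
  R_copper = (1/8.50 − 1/8.53)/(4πk) = 4.138×10^-4/(4π·324) = 1.016×10^-7 K/W
  R_expanded polystyrene = (1/8.53 − 1/8.83)/(4πk) = 0.003983/(4π·0.0386) = 0.008211 K/W
  R_aerogel blanket = (1/8.83 − 1/9.48)/(4πk) = 0.007765/(4π·0.0135) = 0.04577 K/W
  R_conv,out = 1/(4πr²h) = 1/(4π·9.48²·19.0) = 4.660×10^-5 K/W
ΣR = 1.016×10^-7 + 0.008211 + 0.04577 + 4.660×10^-5 = 0.05403 K/W
Q = ΔT/ΣR = (-155 °C − 16.4 °C)/0.05403 = -3170 W
(Negative Q ⇒ heat flows inward; heat gain = 3170 W.)

Q = 3170 W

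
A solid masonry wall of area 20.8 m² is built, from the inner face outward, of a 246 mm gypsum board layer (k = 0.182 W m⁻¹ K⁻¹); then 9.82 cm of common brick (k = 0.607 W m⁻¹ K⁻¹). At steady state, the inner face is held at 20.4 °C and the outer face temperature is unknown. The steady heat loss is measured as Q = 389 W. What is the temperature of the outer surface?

T_out = -7.90 °C

Series resistances:
  R_gypsum board = L/(kA) = 0.246/(0.182·20.8) = 0.06498 K/W
  R_common brick = L/(kA) = 0.0982/(0.607·20.8) = 0.007778 K/W
ΣR = 0.07276 K/W
ΔT = Q·ΣR = 389 × 0.07276 = 28.30 K
Heat flows outward, so T_out = T_in − ΔT = 20.4 − 28.30 = -7.90 °C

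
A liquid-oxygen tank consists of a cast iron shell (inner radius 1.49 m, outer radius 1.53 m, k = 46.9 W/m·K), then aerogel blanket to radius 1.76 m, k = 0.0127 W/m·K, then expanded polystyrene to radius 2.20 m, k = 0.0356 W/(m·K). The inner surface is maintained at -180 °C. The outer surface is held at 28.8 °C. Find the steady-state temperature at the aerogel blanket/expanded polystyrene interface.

T = -38.4 °C

Series thermal resistances, inner to outer:
  R_cast iron = (1/1.49 − 1/1.53)/(4πk) = 0.01755/(4π·46.9) = 2.977×10^-5 K/W
  R_aerogel blanket = (1/1.53 − 1/1.76)/(4πk) = 0.08541/(4π·0.0127) = 0.5352 K/W
  R_expanded polystyrene = (1/1.76 − 1/2.20)/(4πk) = 0.1136/(4π·0.0356) = 0.2540 K/W
ΣR = 2.977×10^-5 + 0.5352 + 0.2540 = 0.7892 K/W
Q = ΔT/ΣR = (-180 °C − 28.8 °C)/0.7892 = -264.6 W
From the inner boundary to the aerogel blanket/expanded polystyrene interface, ΣR_partial = 0.5352 K/W.
T_interface = T_in − Q·ΣR_partial = -180 °C − (-264.6)(0.5352) = -38.4 °C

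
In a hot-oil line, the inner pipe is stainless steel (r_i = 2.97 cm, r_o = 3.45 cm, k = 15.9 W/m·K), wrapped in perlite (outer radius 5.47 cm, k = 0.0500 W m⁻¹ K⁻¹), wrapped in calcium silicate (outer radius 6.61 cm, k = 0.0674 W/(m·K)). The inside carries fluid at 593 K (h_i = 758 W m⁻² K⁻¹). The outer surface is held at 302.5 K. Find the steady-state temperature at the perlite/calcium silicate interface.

T = 370.0 K

Resistance network (inner→outer):
  R'_conv,in = 1/(2πr h) = 1/(2π·0.0297·758) = 0.007070 m·K/W
  R'_stainless steel = ln(0.0345/0.0297)/(2πk) = 0.1498/(2π·15.9) = 0.001500 m·K/W
  R'_perlite = ln(0.0547/0.0345)/(2πk) = 0.4609/(2π·0.0500) = 1.467 m·K/W
  R'_calcium silicate = ln(0.0661/0.0547)/(2πk) = 0.1893/(2π·0.0674) = 0.4470 m·K/W
ΣR = 0.007070 + 0.001500 + 1.467 + 0.4470 = 1.923 m·K/W
Q' = ΔT/ΣR = (593 K − 302.5 K)/1.923 = 151.1 W/m
From the inner boundary to the perlite/calcium silicate interface, ΣR_partial = 1.476 m·K/W.
T_interface = T_in − Q'·ΣR_partial = 593 K − (151.1)(1.476) = 370.0 K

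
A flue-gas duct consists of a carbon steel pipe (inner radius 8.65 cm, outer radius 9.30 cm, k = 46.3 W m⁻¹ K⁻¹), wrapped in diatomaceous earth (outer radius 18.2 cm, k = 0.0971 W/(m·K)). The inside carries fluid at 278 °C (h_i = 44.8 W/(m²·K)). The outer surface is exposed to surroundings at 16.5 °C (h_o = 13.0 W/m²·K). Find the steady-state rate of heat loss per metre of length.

Treat each layer as a resistance in series:
  R'_conv,in = 1/(2πr h) = 1/(2π·0.0865·44.8) = 0.04107 m·K/W
  R'_carbon steel = ln(0.0930/0.0865)/(2πk) = 0.07246/(2π·46.3) = 2.491×10^-4 m·K/W
  R'_diatomaceous earth = ln(0.182/0.0930)/(2πk) = 0.6714/(2π·0.0971) = 1.100 m·K/W
  R'_conv,out = 1/(2πr h) = 1/(2π·0.182·13.0) = 0.06727 m·K/W
ΣR = 0.04107 + 2.491×10^-4 + 1.100 + 0.06727 = 1.209 m·K/W
Q' = ΔT/ΣR = (278 °C − 16.5 °C)/1.209 = 216 W/m

Q' = 216 W/m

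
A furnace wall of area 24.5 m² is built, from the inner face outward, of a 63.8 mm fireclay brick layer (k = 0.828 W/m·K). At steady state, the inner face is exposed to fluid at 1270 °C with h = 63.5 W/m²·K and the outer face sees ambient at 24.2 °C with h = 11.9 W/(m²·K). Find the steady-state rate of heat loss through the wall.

Treat each layer as a resistance in series:
  R_conv,in = 1/(hA) = 1/(63.5·24.5) = 6.428×10^-4 K/W
  R_fireclay brick = L/(kA) = 0.0638/(0.828·24.5) = 0.003145 K/W
  R_conv,out = 1/(hA) = 1/(11.9·24.5) = 0.003430 K/W
ΣR = 6.428×10^-4 + 0.003145 + 0.003430 = 0.007218 K/W
Q = ΔT/ΣR = (1270 °C − 24.2 °C)/0.007218 = 1.73×10^5 W

Q = 1.73×10^5 W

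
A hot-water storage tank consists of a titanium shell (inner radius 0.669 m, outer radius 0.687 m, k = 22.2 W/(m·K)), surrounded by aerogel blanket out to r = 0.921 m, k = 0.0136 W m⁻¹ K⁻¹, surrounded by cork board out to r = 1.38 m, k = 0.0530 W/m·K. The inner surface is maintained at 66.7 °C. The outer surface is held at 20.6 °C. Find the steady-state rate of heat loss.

Treat each layer as a resistance in series:
  R_titanium = (1/0.669 − 1/0.687)/(4πk) = 0.03916/(4π·22.2) = 1.404×10^-4 K/W
  R_aerogel blanket = (1/0.687 − 1/0.921)/(4πk) = 0.3698/(4π·0.0136) = 2.164 K/W
  R_cork board = (1/0.921 − 1/1.38)/(4πk) = 0.3611/(4π·0.0530) = 0.5422 K/W
ΣR = 1.404×10^-4 + 2.164 + 0.5422 = 2.706 K/W
Q = ΔT/ΣR = (66.7 °C − 20.6 °C)/2.706 = 17.0 W

Q = 17.0 W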